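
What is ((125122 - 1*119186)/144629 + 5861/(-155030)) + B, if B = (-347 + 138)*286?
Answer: -1340242625157869/22421833870 ≈ -59774.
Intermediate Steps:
B = -59774 (B = -209*286 = -59774)
((125122 - 1*119186)/144629 + 5861/(-155030)) + B = ((125122 - 1*119186)/144629 + 5861/(-155030)) - 59774 = ((125122 - 119186)*(1/144629) + 5861*(-1/155030)) - 59774 = (5936*(1/144629) - 5861/155030) - 59774 = (5936/144629 - 5861/155030) - 59774 = 72587511/22421833870 - 59774 = -1340242625157869/22421833870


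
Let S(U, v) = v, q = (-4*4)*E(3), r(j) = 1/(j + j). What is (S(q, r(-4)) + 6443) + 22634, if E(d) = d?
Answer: 232615/8 ≈ 29077.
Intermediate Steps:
r(j) = 1/(2*j)
q = -48 (q = -4*4*3 = -16*3 = -48)
(S(q, r(-4)) + 6443) + 22634 = ((½)/(-4) + 6443) + 22634 = ((½)*(-¼) + 6443) + 22634 = (-⅛ + 6443) + 22634 = 51543/8 + 22634 = 232615/8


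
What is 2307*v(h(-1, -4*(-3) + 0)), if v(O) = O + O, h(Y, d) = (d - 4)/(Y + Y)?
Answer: -18456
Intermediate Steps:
h(Y, d) = (-4 + d)/(2*Y) (h(Y, d) = (-4 + d)/((2*Y)) = (-4 + d)*(1/(2*Y)) = (-4 + d)/(2*Y))
v(O) = 2*O
2307*v(h(-1, -4*(-3) + 0)) = 2307*(2*((½)*(-4 + (-4*(-3) + 0))/(-1))) = 2307*(2*((½)*(-1)*(-4 + (12 + 0)))) = 2307*(2*((½)*(-1)*(-4 + 12))) = 2307*(2*((½)*(-1)*8)) = 2307*(2*(-4)) = 2307*(-8) = -18456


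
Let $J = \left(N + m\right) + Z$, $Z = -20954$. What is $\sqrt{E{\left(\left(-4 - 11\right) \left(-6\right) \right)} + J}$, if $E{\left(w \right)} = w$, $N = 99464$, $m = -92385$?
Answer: $i \sqrt{13785} \approx 117.41 i$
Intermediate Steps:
$J = -13875$ ($J = \left(99464 - 92385\right) - 20954 = 7079 - 20954 = -13875$)
$\sqrt{E{\left(\left(-4 - 11\right) \left(-6\right) \right)} + J} = \sqrt{\left(-4 - 11\right) \left(-6\right) - 13875} = \sqrt{\left(-15\right) \left(-6\right) - 13875} = \sqrt{90 - 13875} = \sqrt{-13785} = i \sqrt{13785}$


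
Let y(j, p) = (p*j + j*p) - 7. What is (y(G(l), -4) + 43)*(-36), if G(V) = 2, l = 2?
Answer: -720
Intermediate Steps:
y(j, p) = -7 + 2*j*p (y(j, p) = (j*p + j*p) - 7 = 2*j*p - 7 = -7 + 2*j*p)
(y(G(l), -4) + 43)*(-36) = ((-7 + 2*2*(-4)) + 43)*(-36) = ((-7 - 16) + 43)*(-36) = (-23 + 43)*(-36) = 20*(-36) = -720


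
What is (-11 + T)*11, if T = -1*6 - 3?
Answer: -220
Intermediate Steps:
T = -9 (T = -6 - 3 = -9)
(-11 + T)*11 = (-11 - 9)*11 = -20*11 = -220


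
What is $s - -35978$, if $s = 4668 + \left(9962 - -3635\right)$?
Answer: $54243$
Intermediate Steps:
$s = 18265$ ($s = 4668 + \left(9962 + 3635\right) = 4668 + 13597 = 18265$)
$s - -35978 = 18265 - -35978 = 18265 + 35978 = 54243$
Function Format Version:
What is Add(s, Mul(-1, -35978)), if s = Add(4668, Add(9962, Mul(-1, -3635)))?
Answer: 54243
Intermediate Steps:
s = 18265 (s = Add(4668, Add(9962, 3635)) = Add(4668, 13597) = 18265)
Add(s, Mul(-1, -35978)) = Add(18265, Mul(-1, -35978)) = Add(18265, 35978) = 54243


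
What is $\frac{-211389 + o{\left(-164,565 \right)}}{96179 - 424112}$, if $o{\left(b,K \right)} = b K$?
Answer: $\frac{304049}{327933} \approx 0.92717$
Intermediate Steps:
$o{\left(b,K \right)} = K b$
$\frac{-211389 + o{\left(-164,565 \right)}}{96179 - 424112} = \frac{-211389 + 565 \left(-164\right)}{96179 - 424112} = \frac{-211389 - 92660}{-327933} = \left(-304049\right) \left(- \frac{1}{327933}\right) = \frac{304049}{327933}$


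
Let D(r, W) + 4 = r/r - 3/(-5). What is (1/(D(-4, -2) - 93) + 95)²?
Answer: 2052996100/227529 ≈ 9023.0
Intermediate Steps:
D(r, W) = -12/5 (D(r, W) = -4 + (r/r - 3/(-5)) = -4 + (1 - 3*(-⅕)) = -4 + (1 + ⅗) = -4 + 8/5 = -12/5)
(1/(D(-4, -2) - 93) + 95)² = (1/(-12/5 - 93) + 95)² = (1/(-477/5) + 95)² = (-5/477 + 95)² = (45310/477)² = 2052996100/227529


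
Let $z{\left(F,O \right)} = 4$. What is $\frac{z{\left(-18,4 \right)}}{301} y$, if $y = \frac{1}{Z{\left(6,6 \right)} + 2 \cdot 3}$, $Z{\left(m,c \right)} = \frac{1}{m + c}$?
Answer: $\frac{48}{21973} \approx 0.0021845$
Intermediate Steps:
$Z{\left(m,c \right)} = \frac{1}{c + m}$
$y = \frac{12}{73}$ ($y = \frac{1}{\frac{1}{6 + 6} + 2 \cdot 3} = \frac{1}{\frac{1}{12} + 6} = \frac{1}{\frac{73}{12}} = \frac{12}{73} \approx 0.16438$)
$\frac{z{\left(-18,4 \right)}}{301} y = \frac{4}{301} \cdot \frac{12}{73} = \frac{48}{21973}$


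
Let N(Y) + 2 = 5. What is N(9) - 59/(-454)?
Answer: 1421/454 ≈ 3.1300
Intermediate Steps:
N(Y) = 3 (N(Y) = -2 + 5 = 3)
N(9) - 59/(-454) = 3 - 59/(-454) = 3 - 1/454*(-59) = 3 + 59/454 = 1421/454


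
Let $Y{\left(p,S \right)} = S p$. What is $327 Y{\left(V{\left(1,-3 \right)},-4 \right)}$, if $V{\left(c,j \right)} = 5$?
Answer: $-6540$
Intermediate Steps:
$327 Y{\left(V{\left(1,-3 \right)},-4 \right)} = 327 \left(\left(-4\right) 5\right) = 327 \left(-20\right) = -6540$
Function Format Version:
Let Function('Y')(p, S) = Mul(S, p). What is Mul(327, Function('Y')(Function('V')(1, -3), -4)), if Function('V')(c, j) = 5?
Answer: -6540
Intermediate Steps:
Mul(327, Function('Y')(Function('V')(1, -3), -4)) = Mul(327, Mul(-4, 5)) = Mul(327, -20) = -6540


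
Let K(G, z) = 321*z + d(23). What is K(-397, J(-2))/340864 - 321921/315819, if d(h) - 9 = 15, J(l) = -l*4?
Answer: -126056339/124596444 ≈ -1.0117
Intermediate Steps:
J(l) = -4*l
d(h) = 24 (d(h) = 9 + 15 = 24)
K(G, z) = 24 + 321*z (K(G, z) = 321*z + 24 = 24 + 321*z)
K(-397, J(-2))/340864 - 321921/315819 = (24 + 321*(-4*(-2)))/340864 - 321921/315819 = (24 + 321*8)*(1/340864) - 321921*1/315819 = (24 + 2568)*(1/340864) - 11923/11697 = 2592*(1/340864) - 11923/11697 = 81/10652 - 11923/11697 = -126056339/124596444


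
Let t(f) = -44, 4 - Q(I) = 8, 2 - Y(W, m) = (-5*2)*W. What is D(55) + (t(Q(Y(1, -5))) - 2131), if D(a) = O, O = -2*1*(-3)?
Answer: -2169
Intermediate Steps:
Y(W, m) = 2 + 10*W (Y(W, m) = 2 - (-5*2)*W = 2 - (-10)*W = 2 + 10*W)
Q(I) = -4 (Q(I) = 4 - 1*8 = 4 - 8 = -4)
O = 6 (O = -2*(-3) = 6)
D(a) = 6
D(55) + (t(Q(Y(1, -5))) - 2131) = 6 + (-44 - 2131) = 6 - 2175 = -2169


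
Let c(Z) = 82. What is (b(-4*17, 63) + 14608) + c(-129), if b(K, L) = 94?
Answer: 14784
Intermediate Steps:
(b(-4*17, 63) + 14608) + c(-129) = (94 + 14608) + 82 = 14702 + 82 = 14784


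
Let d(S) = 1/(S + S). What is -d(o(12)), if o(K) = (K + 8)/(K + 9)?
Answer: -21/40 ≈ -0.52500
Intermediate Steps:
o(K) = (8 + K)/(9 + K)
d(S) = 1/(2*S)
-d(o(12)) = -1/(2*((8 + 12)/(9 + 12))) = -1/(2*(20/21)) = -1/(2*((1/21)*20)) = -1/(2*20/21) = -21/(2*20) = -1*21/40 = -21/40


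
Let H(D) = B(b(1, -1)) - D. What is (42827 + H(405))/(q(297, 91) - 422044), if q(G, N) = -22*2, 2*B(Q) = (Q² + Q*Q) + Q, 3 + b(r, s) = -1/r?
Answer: -10609/105522 ≈ -0.10054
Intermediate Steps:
b(r, s) = -3 - 1/r
B(Q) = Q² + Q/2 (B(Q) = ((Q² + Q*Q) + Q)/2 = ((Q² + Q²) + Q)/2 = (2*Q² + Q)/2 = (Q + 2*Q²)/2 = Q² + Q/2)
H(D) = 14 - D (H(D) = (-3 - 1/1)*(½ + (-3 - 1/1)) - D = (-3 - 1*1)*(½ + (-3 - 1*1)) - D = (-3 - 1)*(½ + (-3 - 1)) - D = -4*(½ - 4) - D = -4*(-7/2) - D = 14 - D)
q(G, N) = -44
(42827 + H(405))/(q(297, 91) - 422044) = (42827 + (14 - 1*405))/(-44 - 422044) = (42827 + (14 - 405))/(-422088) = (42827 - 391)*(-1/422088) = 42436*(-1/422088) = -10609/105522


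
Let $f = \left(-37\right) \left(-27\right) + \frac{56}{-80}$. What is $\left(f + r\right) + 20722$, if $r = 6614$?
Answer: $\frac{283343}{10} \approx 28334.0$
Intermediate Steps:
$f = \frac{9983}{10}$ ($f = 999 + 56 \left(- \frac{1}{80}\right) = 999 - \frac{7}{10} = \frac{9983}{10} \approx 998.3$)
$\left(f + r\right) + 20722 = \left(\frac{9983}{10} + 6614\right) + 20722 = \frac{76123}{10} + 20722 = \frac{283343}{10}$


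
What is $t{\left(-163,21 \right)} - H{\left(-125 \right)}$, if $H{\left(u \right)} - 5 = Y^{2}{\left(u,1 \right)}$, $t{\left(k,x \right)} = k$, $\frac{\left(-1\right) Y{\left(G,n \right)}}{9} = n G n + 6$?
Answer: $-1147209$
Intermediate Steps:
$Y{\left(G,n \right)} = -54 - 9 G n^{2}$ ($Y{\left(G,n \right)} = - 9 \left(n G n + 6\right) = - 9 \left(G n n + 6\right) = - 9 \left(G n^{2} + 6\right) = - 9 \left(6 + G n^{2}\right) = -54 - 9 G n^{2}$)
$H{\left(u \right)} = 5 + \left(-54 - 9 u\right)^{2}$ ($H{\left(u \right)} = 5 + \left(-54 - 9 u 1^{2}\right)^{2} = 5 + \left(-54 - 9 u 1\right)^{2} = 5 + \left(-54 - 9 u\right)^{2}$)
$t{\left(-163,21 \right)} - H{\left(-125 \right)} = -163 - \left(5 + 81 \left(6 - 125\right)^{2}\right) = -163 - \left(5 + 81 \left(-119\right)^{2}\right) = -163 - \left(5 + 81 \cdot 14161\right) = -163 - \left(5 + 1147041\right) = -163 - 1147046 = -1147209$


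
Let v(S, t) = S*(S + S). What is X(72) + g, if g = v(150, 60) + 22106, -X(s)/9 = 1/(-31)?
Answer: 2080295/31 ≈ 67106.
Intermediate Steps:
X(s) = 9/31 (X(s) = -9/(-31) = -9*(-1/31) = 9/31)
v(S, t) = 2*S² (v(S, t) = S*(2*S) = 2*S²)
g = 67106 (g = 2*150² + 22106 = 2*22500 + 22106 = 45000 + 22106 = 67106)
X(72) + g = 9/31 + 67106 = 2080295/31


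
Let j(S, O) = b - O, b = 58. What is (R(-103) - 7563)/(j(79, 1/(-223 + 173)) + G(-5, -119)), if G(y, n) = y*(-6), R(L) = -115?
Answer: -383900/4401 ≈ -87.230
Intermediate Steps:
G(y, n) = -6*y
j(S, O) = 58 - O
(R(-103) - 7563)/(j(79, 1/(-223 + 173)) + G(-5, -119)) = (-115 - 7563)/((58 - 1/(-223 + 173)) - 6*(-5)) = -7678/((58 - 1/(-50)) + 30) = -7678/((58 - 1*(-1/50)) + 30) = -7678/((58 + 1/50) + 30) = -7678/(2901/50 + 30) = -7678/4401/50 = -7678*50/4401 = -383900/4401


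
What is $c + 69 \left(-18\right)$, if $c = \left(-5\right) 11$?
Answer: $-1297$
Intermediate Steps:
$c = -55$
$c + 69 \left(-18\right) = -55 + 69 \left(-18\right) = -55 - 1242 = -1297$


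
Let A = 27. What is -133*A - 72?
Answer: -3663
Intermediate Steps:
-133*A - 72 = -133*27 - 72 = -3591 - 72 = -3663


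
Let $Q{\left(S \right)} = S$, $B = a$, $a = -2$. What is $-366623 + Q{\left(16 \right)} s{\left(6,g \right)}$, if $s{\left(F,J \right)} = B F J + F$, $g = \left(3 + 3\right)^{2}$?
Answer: $-373439$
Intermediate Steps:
$g = 36$ ($g = 6^{2} = 36$)
$B = -2$
$s{\left(F,J \right)} = F - 2 F J$ ($s{\left(F,J \right)} = - 2 F J + F = F - 2 F J$)
$-366623 + Q{\left(16 \right)} s{\left(6,g \right)} = -366623 + 16 \cdot 6 \left(1 - 72\right) = -366623 + 16 \cdot 6 \left(-71\right) = -366623 + 16 \left(-426\right) = -366623 - 6816 = -373439$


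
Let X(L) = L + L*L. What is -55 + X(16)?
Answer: 217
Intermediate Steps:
X(L) = L + L²
-55 + X(16) = -55 + 16*(1 + 16) = -55 + 16*17 = -55 + 272 = 217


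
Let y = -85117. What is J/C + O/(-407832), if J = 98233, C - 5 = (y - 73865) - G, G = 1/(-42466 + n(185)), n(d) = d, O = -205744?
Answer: -38866793251219/342665877498744 ≈ -0.11342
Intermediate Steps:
G = -1/42281 (G = 1/(-42466 + 185) = 1/(-42281) = -1/42281 ≈ -2.3651e-5)
C = -6721706536/42281 (C = 5 + ((-85117 - 73865) - 1*(-1/42281)) = 5 + (-158982 + 1/42281) = 5 - 6721917941/42281 = -6721706536/42281 ≈ -1.5898e+5)
J/C + O/(-407832) = 98233/(-6721706536/42281) - 205744/(-407832) = 98233*(-42281/6721706536) - 205744*(-1/407832) = -4153389473/6721706536 + 25718/50979 = -38866793251219/342665877498744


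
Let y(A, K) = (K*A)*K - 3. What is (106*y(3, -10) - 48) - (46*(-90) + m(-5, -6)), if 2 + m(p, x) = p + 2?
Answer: 35579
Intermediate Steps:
m(p, x) = p (m(p, x) = -2 + (p + 2) = -2 + (2 + p) = p)
y(A, K) = -3 + A*K² (y(A, K) = (A*K)*K - 3 = A*K² - 3 = -3 + A*K²)
(106*y(3, -10) - 48) - (46*(-90) + m(-5, -6)) = (106*(-3 + 3*(-10)²) - 48) - (46*(-90) - 5) = (106*(-3 + 3*100) - 48) - (-4140 - 5) = (106*(-3 + 300) - 48) - 1*(-4145) = (106*297 - 48) + 4145 = (31482 - 48) + 4145 = 31434 + 4145 = 35579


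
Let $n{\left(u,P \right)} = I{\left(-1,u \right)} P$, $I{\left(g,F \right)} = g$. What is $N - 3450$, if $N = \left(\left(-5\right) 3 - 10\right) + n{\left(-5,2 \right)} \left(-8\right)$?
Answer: $-3459$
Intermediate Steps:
$n{\left(u,P \right)} = - P$
$N = -9$ ($N = \left(\left(-5\right) 3 - 10\right) + \left(-1\right) 2 \left(-8\right) = \left(-15 - 10\right) - -16 = -25 + 16 = -9$)
$N - 3450 = -9 - 3450 = -3459$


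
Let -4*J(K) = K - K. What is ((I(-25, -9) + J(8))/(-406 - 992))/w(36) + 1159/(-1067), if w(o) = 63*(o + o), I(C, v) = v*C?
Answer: -816648803/751799664 ≈ -1.0863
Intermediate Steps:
J(K) = 0 (J(K) = -(K - K)/4 = -1/4*0 = 0)
I(C, v) = C*v
w(o) = 126*o (w(o) = 63*(2*o) = 126*o)
((I(-25, -9) + J(8))/(-406 - 992))/w(36) + 1159/(-1067) = ((-25*(-9) + 0)/(-406 - 992))/((126*36)) + 1159/(-1067) = ((225 + 0)/(-1398))/4536 + 1159*(-1/1067) = (225*(-1/1398))*(1/4536) - 1159/1067 = -75/466*1/4536 - 1159/1067 = -25/704592 - 1159/1067 = -816648803/751799664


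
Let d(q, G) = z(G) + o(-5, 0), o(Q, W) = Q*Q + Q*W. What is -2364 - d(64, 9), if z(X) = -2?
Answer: -2387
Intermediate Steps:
o(Q, W) = Q² + Q*W
d(q, G) = 23 (d(q, G) = -2 - 5*(-5 + 0) = -2 - 5*(-5) = -2 + 25 = 23)
-2364 - d(64, 9) = -2364 - 1*23 = -2364 - 23 = -2387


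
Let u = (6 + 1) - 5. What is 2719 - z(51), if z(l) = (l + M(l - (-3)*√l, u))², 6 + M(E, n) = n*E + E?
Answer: -40616 - 3564*√51 ≈ -66068.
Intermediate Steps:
u = 2 (u = 7 - 5 = 2)
M(E, n) = -6 + E + E*n (M(E, n) = -6 + (n*E + E) = -6 + (E*n + E) = -6 + (E + E*n) = -6 + E + E*n)
z(l) = (-6 + 4*l + 9*√l)² (z(l) = (l + (-6 + (l - (-3)*√l) + (l - (-3)*√l)*2))² = (l + (-6 + (l + 3*√l) + (l + 3*√l)*2))² = (l + (-6 + (l + 3*√l) + (2*l + 6*√l)))² = (l + (-6 + 3*l + 9*√l))² = (-6 + 4*l + 9*√l)²)
2719 - z(51) = 2719 - (-6 + 4*51 + 9*√51)² = 2719 - (-6 + 204 + 9*√51)² = 2719 - (198 + 9*√51)²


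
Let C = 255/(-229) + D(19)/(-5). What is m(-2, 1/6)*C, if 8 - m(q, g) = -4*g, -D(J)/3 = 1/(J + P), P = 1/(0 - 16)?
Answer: -3252886/346935 ≈ -9.3761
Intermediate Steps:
P = -1/16 (P = 1/(-16) = -1/16 ≈ -0.062500)
D(J) = -3/(-1/16 + J) (D(J) = -3/(J - 1/16) = -3/(-1/16 + J))
C = -125111/115645 (C = 255/(-229) - 48/(-1 + 16*19)/(-5) = 255*(-1/229) - 48/(-1 + 304)*(-1/5) = -255/229 - 48/303*(-1/5) = -255/229 - 48*1/303*(-1/5) = -255/229 - 16/101*(-1/5) = -255/229 + 16/505 = -125111/115645 ≈ -1.0819)
m(q, g) = 8 + 4*g (m(q, g) = 8 - (-4)*g = 8 + 4*g)
m(-2, 1/6)*C = (8 + 4/6)*(-125111/115645) = (8 + 4*(1/6))*(-125111/115645) = (8 + 2/3)*(-125111/115645) = (26/3)*(-125111/115645) = -3252886/346935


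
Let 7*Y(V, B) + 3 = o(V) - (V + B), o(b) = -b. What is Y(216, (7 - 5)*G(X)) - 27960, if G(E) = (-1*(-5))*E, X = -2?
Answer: -196135/7 ≈ -28019.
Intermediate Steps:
G(E) = 5*E
Y(V, B) = -3/7 - 2*V/7 - B/7 (Y(V, B) = -3/7 + (-V - (V + B))/7 = -3/7 + (-V - (B + V))/7 = -3/7 + (-V + (-B - V))/7 = -3/7 + (-B - 2*V)/7 = -3/7 + (-2*V/7 - B/7) = -3/7 - 2*V/7 - B/7)
Y(216, (7 - 5)*G(X)) - 27960 = (-3/7 - 2/7*216 - (7 - 5)*5*(-2)/7) - 27960 = (-3/7 - 432/7 - 2*(-10)/7) - 27960 = (-3/7 - 432/7 - ⅐*(-20)) - 27960 = (-3/7 - 432/7 + 20/7) - 27960 = -415/7 - 27960 = -196135/7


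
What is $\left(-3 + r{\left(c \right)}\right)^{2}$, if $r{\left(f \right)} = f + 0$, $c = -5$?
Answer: $64$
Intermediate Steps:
$r{\left(f \right)} = f$
$\left(-3 + r{\left(c \right)}\right)^{2} = \left(-3 - 5\right)^{2} = \left(-8\right)^{2} = 64$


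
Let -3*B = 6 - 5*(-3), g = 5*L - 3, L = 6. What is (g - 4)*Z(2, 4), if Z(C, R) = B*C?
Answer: -322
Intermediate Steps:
g = 27 (g = 5*6 - 3 = 30 - 3 = 27)
B = -7 (B = -(6 - 5*(-3))/3 = -(6 + 15)/3 = -⅓*21 = -7)
Z(C, R) = -7*C
(g - 4)*Z(2, 4) = (27 - 4)*(-7*2) = 23*(-14) = -322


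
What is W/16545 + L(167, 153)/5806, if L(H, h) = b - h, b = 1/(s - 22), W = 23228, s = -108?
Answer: 3440586649/2497567020 ≈ 1.3776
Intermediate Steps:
b = -1/130 (b = 1/(-108 - 22) = 1/(-130) = -1/130 ≈ -0.0076923)
L(H, h) = -1/130 - h
W/16545 + L(167, 153)/5806 = 23228/16545 + (-1/130 - 1*153)/5806 = 23228*(1/16545) + (-1/130 - 153)*(1/5806) = 23228/16545 - 19891/130*1/5806 = 23228/16545 - 19891/754780 = 3440586649/2497567020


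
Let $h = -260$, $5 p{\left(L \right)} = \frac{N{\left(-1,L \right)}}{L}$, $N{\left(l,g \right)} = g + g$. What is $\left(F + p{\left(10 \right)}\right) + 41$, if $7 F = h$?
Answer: $\frac{149}{35} \approx 4.2571$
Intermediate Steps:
$N{\left(l,g \right)} = 2 g$
$p{\left(L \right)} = \frac{2}{5}$ ($p{\left(L \right)} = \frac{2 L \frac{1}{L}}{5} = \frac{1}{5} \cdot 2 = \frac{2}{5}$)
$F = - \frac{260}{7}$ ($F = \frac{1}{7} \left(-260\right) = - \frac{260}{7} \approx -37.143$)
$\left(F + p{\left(10 \right)}\right) + 41 = \left(- \frac{260}{7} + \frac{2}{5}\right) + 41 = - \frac{1286}{35} + 41 = \frac{149}{35}$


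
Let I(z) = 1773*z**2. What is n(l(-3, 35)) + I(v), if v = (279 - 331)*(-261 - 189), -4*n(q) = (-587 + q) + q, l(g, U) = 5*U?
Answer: 3883295520237/4 ≈ 9.7082e+11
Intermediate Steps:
n(q) = 587/4 - q/2 (n(q) = -((-587 + q) + q)/4 = -(-587 + 2*q)/4 = 587/4 - q/2)
v = 23400 (v = -52*(-450) = 23400)
n(l(-3, 35)) + I(v) = (587/4 - 5*35/2) + 1773*23400**2 = (587/4 - 1/2*175) + 1773*547560000 = (587/4 - 175/2) + 970823880000 = 237/4 + 970823880000 = 3883295520237/4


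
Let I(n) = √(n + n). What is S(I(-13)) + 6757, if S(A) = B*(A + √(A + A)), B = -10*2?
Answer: 6757 - 20*I*√26 - 20*2^(¾)*13^(¼)*√I ≈ 6711.8 - 147.14*I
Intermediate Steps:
I(n) = √2*√n (I(n) = √(2*n) = √2*√n)
B = -20
S(A) = -20*A - 20*√2*√A (S(A) = -20*(A + √(A + A)) = -20*(A + √(2*A)) = -20*(A + √2*√A) = -20*A - 20*√2*√A)
S(I(-13)) + 6757 = (-20*√2*√(-13) - 20*√2*√(√2*√(-13))) + 6757 = (-20*√2*I*√13 - 20*√2*√(√2*(I*√13))) + 6757 = (-20*I*√26 - 20*√2*√(I*√26)) + 6757 = (-20*I*√26 - 20*√2*26^(¼)*√I) + 6757 = (-20*I*√26 - 20*2^(¾)*13^(¼)*√I) + 6757 = 6757 - 20*I*√26 - 20*2^(¾)*13^(¼)*√I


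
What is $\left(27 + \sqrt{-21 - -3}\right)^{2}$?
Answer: $711 + 162 i \sqrt{2} \approx 711.0 + 229.1 i$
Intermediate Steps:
$\left(27 + \sqrt{-21 - -3}\right)^{2} = \left(27 + \sqrt{-21 + \left(-5 + 8\right)}\right)^{2} = \left(27 + \sqrt{-21 + 3}\right)^{2} = \left(27 + \sqrt{-18}\right)^{2} = \left(27 + 3 i \sqrt{2}\right)^{2}$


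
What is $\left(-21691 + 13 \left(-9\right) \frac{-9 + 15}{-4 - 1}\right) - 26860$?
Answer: $- \frac{242053}{5} \approx -48411.0$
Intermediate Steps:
$\left(-21691 + 13 \left(-9\right) \frac{-9 + 15}{-4 - 1}\right) - 26860 = \left(-21691 - 117 \frac{6}{-5}\right) - 26860 = \left(-21691 - 117 \cdot 6 \left(- \frac{1}{5}\right)\right) - 26860 = \left(-21691 - - \frac{702}{5}\right) - 26860 = \left(-21691 + \frac{702}{5}\right) - 26860 = - \frac{107753}{5} - 26860 = - \frac{242053}{5}$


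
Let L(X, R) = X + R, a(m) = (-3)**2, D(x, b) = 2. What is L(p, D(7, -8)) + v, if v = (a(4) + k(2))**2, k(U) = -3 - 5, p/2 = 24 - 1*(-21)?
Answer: 93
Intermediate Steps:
a(m) = 9
p = 90 (p = 2*(24 - 1*(-21)) = 2*(24 + 21) = 2*45 = 90)
k(U) = -8
L(X, R) = R + X
v = 1 (v = (9 - 8)**2 = 1**2 = 1)
L(p, D(7, -8)) + v = (2 + 90) + 1 = 92 + 1 = 93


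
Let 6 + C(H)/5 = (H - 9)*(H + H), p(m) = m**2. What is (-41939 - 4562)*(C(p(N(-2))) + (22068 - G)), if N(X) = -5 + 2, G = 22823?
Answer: 36503285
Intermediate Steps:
N(X) = -3
C(H) = -30 + 10*H*(-9 + H) (C(H) = -30 + 5*((H - 9)*(H + H)) = -30 + 5*((-9 + H)*(2*H)) = -30 + 5*(2*H*(-9 + H)) = -30 + 10*H*(-9 + H))
(-41939 - 4562)*(C(p(N(-2))) + (22068 - G)) = (-41939 - 4562)*((-30 - 90*(-3)**2 + 10*((-3)**2)**2) + (22068 - 1*22823)) = -46501*((-30 - 90*9 + 10*9**2) + (22068 - 22823)) = -46501*((-30 - 810 + 10*81) - 755) = -46501*((-30 - 810 + 810) - 755) = -46501*(-30 - 755) = -46501*(-785) = 36503285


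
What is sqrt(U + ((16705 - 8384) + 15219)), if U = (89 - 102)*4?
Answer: 8*sqrt(367) ≈ 153.26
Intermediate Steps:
U = -52 (U = -13*4 = -52)
sqrt(U + ((16705 - 8384) + 15219)) = sqrt(-52 + ((16705 - 8384) + 15219)) = sqrt(-52 + (8321 + 15219)) = sqrt(-52 + 23540) = sqrt(23488) = 8*sqrt(367)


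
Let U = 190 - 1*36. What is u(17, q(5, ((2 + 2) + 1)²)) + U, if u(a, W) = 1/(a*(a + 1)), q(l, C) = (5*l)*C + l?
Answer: 47125/306 ≈ 154.00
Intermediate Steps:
q(l, C) = l + 5*C*l (q(l, C) = 5*C*l + l = l + 5*C*l)
U = 154 (U = 190 - 36 = 154)
u(a, W) = 1/(a*(1 + a))
u(17, q(5, ((2 + 2) + 1)²)) + U = 1/(17*(1 + 17)) + 154 = (1/17)/18 + 154 = (1/17)*(1/18) + 154 = 1/306 + 154 = 47125/306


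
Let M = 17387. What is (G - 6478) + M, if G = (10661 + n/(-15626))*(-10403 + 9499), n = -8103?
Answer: -75216561811/7813 ≈ -9.6271e+6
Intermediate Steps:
G = -75301793828/7813 (G = (10661 - 8103/(-15626))*(-10403 + 9499) = (10661 - 8103*(-1/15626))*(-904) = (10661 + 8103/15626)*(-904) = (166596889/15626)*(-904) = -75301793828/7813 ≈ -9.6380e+6)
(G - 6478) + M = (-75301793828/7813 - 6478) + 17387 = -75352406442/7813 + 17387 = -75216561811/7813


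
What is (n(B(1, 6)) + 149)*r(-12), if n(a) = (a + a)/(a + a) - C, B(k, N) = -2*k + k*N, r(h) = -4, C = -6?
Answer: -624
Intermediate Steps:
B(k, N) = -2*k + N*k
n(a) = 7 (n(a) = (a + a)/(a + a) - 1*(-6) = (2*a)/((2*a)) + 6 = (2*a)*(1/(2*a)) + 6 = 1 + 6 = 7)
(n(B(1, 6)) + 149)*r(-12) = (7 + 149)*(-4) = 156*(-4) = -624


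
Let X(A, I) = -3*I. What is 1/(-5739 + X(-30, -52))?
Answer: -1/5583 ≈ -0.00017912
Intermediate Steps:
1/(-5739 + X(-30, -52)) = 1/(-5739 - 3*(-52)) = 1/(-5739 + 156) = 1/(-5583) = -1/5583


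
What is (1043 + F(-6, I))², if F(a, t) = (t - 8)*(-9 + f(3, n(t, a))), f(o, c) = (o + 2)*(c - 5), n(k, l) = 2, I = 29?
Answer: 290521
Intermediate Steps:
f(o, c) = (-5 + c)*(2 + o) (f(o, c) = (2 + o)*(-5 + c) = (-5 + c)*(2 + o))
F(a, t) = 192 - 24*t (F(a, t) = (t - 8)*(-9 + (-10 - 5*3 + 2*2 + 2*3)) = (-8 + t)*(-9 + (-10 - 15 + 4 + 6)) = (-8 + t)*(-9 - 15) = (-8 + t)*(-24) = 192 - 24*t)
(1043 + F(-6, I))² = (1043 + (192 - 24*29))² = (1043 + (192 - 696))² = (1043 - 504)² = 539² = 290521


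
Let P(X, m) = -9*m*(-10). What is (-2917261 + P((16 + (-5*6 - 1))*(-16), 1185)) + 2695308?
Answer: -115303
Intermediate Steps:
P(X, m) = 90*m
(-2917261 + P((16 + (-5*6 - 1))*(-16), 1185)) + 2695308 = (-2917261 + 90*1185) + 2695308 = (-2917261 + 106650) + 2695308 = -2810611 + 2695308 = -115303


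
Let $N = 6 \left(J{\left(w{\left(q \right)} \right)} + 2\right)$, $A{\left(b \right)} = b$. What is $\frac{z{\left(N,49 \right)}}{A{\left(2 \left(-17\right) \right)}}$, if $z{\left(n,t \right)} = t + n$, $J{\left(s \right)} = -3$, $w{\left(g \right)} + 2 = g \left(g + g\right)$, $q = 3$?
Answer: $- \frac{43}{34} \approx -1.2647$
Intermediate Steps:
$w{\left(g \right)} = -2 + 2 g^{2}$ ($w{\left(g \right)} = -2 + g \left(g + g\right) = -2 + g 2 g = -2 + 2 g^{2}$)
$N = -6$ ($N = 6 \left(-3 + 2\right) = 6 \left(-1\right) = -6$)
$z{\left(n,t \right)} = n + t$
$\frac{z{\left(N,49 \right)}}{A{\left(2 \left(-17\right) \right)}} = \frac{-6 + 49}{2 \left(-17\right)} = \frac{43}{-34} = 43 \left(- \frac{1}{34}\right) = - \frac{43}{34}$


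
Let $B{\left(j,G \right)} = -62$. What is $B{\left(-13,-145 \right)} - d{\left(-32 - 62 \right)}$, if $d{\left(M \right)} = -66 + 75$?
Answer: $-71$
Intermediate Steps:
$d{\left(M \right)} = 9$
$B{\left(-13,-145 \right)} - d{\left(-32 - 62 \right)} = -62 - 9 = -71$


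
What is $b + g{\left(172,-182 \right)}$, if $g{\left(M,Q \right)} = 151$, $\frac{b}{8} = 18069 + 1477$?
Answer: $156519$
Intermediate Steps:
$b = 156368$ ($b = 8 \left(18069 + 1477\right) = 8 \cdot 19546 = 156368$)
$b + g{\left(172,-182 \right)} = 156368 + 151 = 156519$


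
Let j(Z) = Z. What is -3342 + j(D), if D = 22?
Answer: -3320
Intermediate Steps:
-3342 + j(D) = -3342 + 22 = -3320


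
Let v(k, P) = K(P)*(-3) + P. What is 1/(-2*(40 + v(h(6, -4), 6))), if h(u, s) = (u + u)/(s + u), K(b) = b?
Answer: -1/56 ≈ -0.017857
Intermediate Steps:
h(u, s) = 2*u/(s + u) (h(u, s) = (2*u)/(s + u) = 2*u/(s + u))
v(k, P) = -2*P (v(k, P) = P*(-3) + P = -3*P + P = -2*P)
1/(-2*(40 + v(h(6, -4), 6))) = 1/(-2*(40 - 2*6)) = 1/(-2*(40 - 12)) = 1/(-2*28) = 1/(-56) = -1/56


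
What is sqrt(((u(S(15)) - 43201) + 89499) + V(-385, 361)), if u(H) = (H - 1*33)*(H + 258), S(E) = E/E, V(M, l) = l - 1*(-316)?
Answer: sqrt(38687) ≈ 196.69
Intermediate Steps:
V(M, l) = 316 + l (V(M, l) = l + 316 = 316 + l)
S(E) = 1
u(H) = (-33 + H)*(258 + H) (u(H) = (H - 33)*(258 + H) = (-33 + H)*(258 + H))
sqrt(((u(S(15)) - 43201) + 89499) + V(-385, 361)) = sqrt((((-8514 + 1**2 + 225*1) - 43201) + 89499) + (316 + 361)) = sqrt((((-8514 + 1 + 225) - 43201) + 89499) + 677) = sqrt(((-8288 - 43201) + 89499) + 677) = sqrt((-51489 + 89499) + 677) = sqrt(38010 + 677) = sqrt(38687)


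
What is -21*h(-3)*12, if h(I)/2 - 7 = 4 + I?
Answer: -4032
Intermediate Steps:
h(I) = 22 + 2*I (h(I) = 14 + 2*(4 + I) = 14 + (8 + 2*I) = 22 + 2*I)
-21*h(-3)*12 = -21*(22 + 2*(-3))*12 = -21*(22 - 6)*12 = -21*16*12 = -336*12 = -4032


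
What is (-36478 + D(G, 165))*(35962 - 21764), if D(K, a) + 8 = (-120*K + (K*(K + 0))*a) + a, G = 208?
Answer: 100483207242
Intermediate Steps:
D(K, a) = -8 + a - 120*K + a*K² (D(K, a) = -8 + ((-120*K + (K*(K + 0))*a) + a) = -8 + ((-120*K + (K*K)*a) + a) = -8 + ((-120*K + K²*a) + a) = -8 + ((-120*K + a*K²) + a) = -8 + (a - 120*K + a*K²) = -8 + a - 120*K + a*K²)
(-36478 + D(G, 165))*(35962 - 21764) = (-36478 + (-8 + 165 - 120*208 + 165*208²))*(35962 - 21764) = (-36478 + (-8 + 165 - 24960 + 165*43264))*14198 = (-36478 + (-8 + 165 - 24960 + 7138560))*14198 = (-36478 + 7113757)*14198 = 7077279*14198 = 100483207242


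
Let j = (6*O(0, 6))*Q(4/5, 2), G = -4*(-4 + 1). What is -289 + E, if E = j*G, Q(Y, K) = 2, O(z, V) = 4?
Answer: 287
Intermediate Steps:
G = 12 (G = -4*(-3) = 12)
j = 48 (j = (6*4)*2 = 24*2 = 48)
E = 576 (E = 48*12 = 576)
-289 + E = -289 + 576 = 287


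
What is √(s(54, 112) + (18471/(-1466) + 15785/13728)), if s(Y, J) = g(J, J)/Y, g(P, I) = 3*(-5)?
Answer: I*√613371572086/228696 ≈ 3.4245*I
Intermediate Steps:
g(P, I) = -15
s(Y, J) = -15/Y
√(s(54, 112) + (18471/(-1466) + 15785/13728)) = √(-15/54 + (18471/(-1466) + 15785/13728)) = √(-15*1/54 + (18471*(-1/1466) + 15785*(1/13728))) = √(-5/18 + (-18471/1466 + 1435/1248)) = √(-5/18 - 10474049/914784) = √(-32184467/2744352) = I*√613371572086/228696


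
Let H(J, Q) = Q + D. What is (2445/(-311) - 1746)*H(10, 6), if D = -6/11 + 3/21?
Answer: -235089381/23947 ≈ -9817.1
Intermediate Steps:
D = -31/77 (D = -6*1/11 + 3*(1/21) = -6/11 + ⅐ = -31/77 ≈ -0.40260)
H(J, Q) = -31/77 + Q (H(J, Q) = Q - 31/77 = -31/77 + Q)
(2445/(-311) - 1746)*H(10, 6) = (2445/(-311) - 1746)*(-31/77 + 6) = (2445*(-1/311) - 1746)*(431/77) = (-2445/311 - 1746)*(431/77) = -545451/311*431/77 = -235089381/23947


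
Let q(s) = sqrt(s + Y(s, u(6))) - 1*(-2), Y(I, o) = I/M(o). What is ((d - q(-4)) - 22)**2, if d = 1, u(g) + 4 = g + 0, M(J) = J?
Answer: (23 + I*sqrt(6))**2 ≈ 523.0 + 112.68*I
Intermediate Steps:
u(g) = -4 + g (u(g) = -4 + (g + 0) = -4 + g)
Y(I, o) = I/o
q(s) = 2 + sqrt(6)*sqrt(s)/2 (q(s) = sqrt(s + s/(-4 + 6)) - 1*(-2) = sqrt(s + s/2) + 2 = sqrt(3*s/2) + 2 = sqrt(6)*sqrt(s)/2 + 2 = 2 + sqrt(6)*sqrt(s)/2)
((d - q(-4)) - 22)**2 = ((1 - (2 + sqrt(6)*sqrt(-4)/2)) - 22)**2 = ((1 - (2 + sqrt(6)*(2*I)/2)) - 22)**2 = ((1 - (2 + I*sqrt(6))) - 22)**2 = ((1 + (-2 - I*sqrt(6))) - 22)**2 = ((-1 - I*sqrt(6)) - 22)**2 = (-23 - I*sqrt(6))**2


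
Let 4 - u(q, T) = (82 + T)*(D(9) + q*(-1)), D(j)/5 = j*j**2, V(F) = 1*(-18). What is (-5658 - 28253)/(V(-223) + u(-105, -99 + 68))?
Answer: 33911/191264 ≈ 0.17730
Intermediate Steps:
V(F) = -18
D(j) = 5*j**3 (D(j) = 5*(j*j**2) = 5*j**3)
u(q, T) = 4 - (82 + T)*(3645 - q) (u(q, T) = 4 - (82 + T)*(5*9**3 + q*(-1)) = 4 - (82 + T)*(5*729 - q) = 4 - (82 + T)*(3645 - q))
(-5658 - 28253)/(V(-223) + u(-105, -99 + 68)) = (-5658 - 28253)/(-18 + (-298886 - 3645*(-99 + 68) + 82*(-105) + (-99 + 68)*(-105))) = -33911/(-18 + (-298886 - 3645*(-31) - 8610 - 31*(-105))) = -33911/(-18 + (-298886 + 112995 - 8610 + 3255)) = -33911/(-18 - 191246) = -33911/(-191264) = -33911*(-1/191264) = 33911/191264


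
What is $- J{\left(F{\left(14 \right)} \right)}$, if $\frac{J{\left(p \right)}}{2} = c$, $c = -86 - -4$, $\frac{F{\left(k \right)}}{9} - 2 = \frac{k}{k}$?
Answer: $164$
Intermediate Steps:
$F{\left(k \right)} = 27$ ($F{\left(k \right)} = 18 + 9 \frac{k}{k} = 18 + 9 \cdot 1 = 18 + 9 = 27$)
$c = -82$ ($c = -86 + 4 = -82$)
$J{\left(p \right)} = -164$ ($J{\left(p \right)} = 2 \left(-82\right) = -164$)
$- J{\left(F{\left(14 \right)} \right)} = \left(-1\right) \left(-164\right) = 164$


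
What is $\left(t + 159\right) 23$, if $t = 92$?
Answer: $5773$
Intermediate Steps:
$\left(t + 159\right) 23 = \left(92 + 159\right) 23 = 251 \cdot 23 = 5773$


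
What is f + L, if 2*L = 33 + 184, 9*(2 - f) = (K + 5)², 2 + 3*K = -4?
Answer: 219/2 ≈ 109.50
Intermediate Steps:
K = -2 (K = -⅔ + (⅓)*(-4) = -⅔ - 4/3 = -2)
f = 1 (f = 2 - (-2 + 5)²/9 = 2 - ⅑*3² = 2 - ⅑*9 = 2 - 1 = 1)
L = 217/2 (L = (33 + 184)/2 = (½)*217 = 217/2 ≈ 108.50)
f + L = 1 + 217/2 = 219/2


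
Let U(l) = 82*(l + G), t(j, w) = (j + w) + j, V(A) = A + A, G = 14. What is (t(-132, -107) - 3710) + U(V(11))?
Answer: -1129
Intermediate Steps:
V(A) = 2*A
t(j, w) = w + 2*j
U(l) = 1148 + 82*l (U(l) = 82*(l + 14) = 82*(14 + l) = 1148 + 82*l)
(t(-132, -107) - 3710) + U(V(11)) = ((-107 + 2*(-132)) - 3710) + (1148 + 82*(2*11)) = ((-107 - 264) - 3710) + (1148 + 82*22) = (-371 - 3710) + (1148 + 1804) = -4081 + 2952 = -1129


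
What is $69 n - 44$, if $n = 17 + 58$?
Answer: $5131$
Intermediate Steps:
$n = 75$
$69 n - 44 = 69 \cdot 75 - 44 = 5175 - 44 = 5131$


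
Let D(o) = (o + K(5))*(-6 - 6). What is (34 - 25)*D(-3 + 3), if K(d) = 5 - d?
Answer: 0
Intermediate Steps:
D(o) = -12*o (D(o) = (o + (5 - 1*5))*(-6 - 6) = (o + (5 - 5))*(-12) = (o + 0)*(-12) = o*(-12) = -12*o)
(34 - 25)*D(-3 + 3) = (34 - 25)*(-12*(-3 + 3)) = 9*(-12*0) = 9*0 = 0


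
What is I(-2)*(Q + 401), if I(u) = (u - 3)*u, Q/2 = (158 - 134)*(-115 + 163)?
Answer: 27050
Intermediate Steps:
Q = 2304 (Q = 2*((158 - 134)*(-115 + 163)) = 2*(24*48) = 2*1152 = 2304)
I(u) = u*(-3 + u) (I(u) = (-3 + u)*u = u*(-3 + u))
I(-2)*(Q + 401) = (-2*(-3 - 2))*(2304 + 401) = -2*(-5)*2705 = 10*2705 = 27050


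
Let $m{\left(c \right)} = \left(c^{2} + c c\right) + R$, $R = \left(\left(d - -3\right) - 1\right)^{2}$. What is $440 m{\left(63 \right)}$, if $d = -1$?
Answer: $3493160$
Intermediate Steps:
$R = 1$ ($R = \left(\left(-1 - -3\right) - 1\right)^{2} = \left(\left(-1 + 3\right) - 1\right)^{2} = \left(2 - 1\right)^{2} = 1^{2} = 1$)
$m{\left(c \right)} = 1 + 2 c^{2}$ ($m{\left(c \right)} = \left(c^{2} + c c\right) + 1 = \left(c^{2} + c^{2}\right) + 1 = 2 c^{2} + 1 = 1 + 2 c^{2}$)
$440 m{\left(63 \right)} = 440 \left(1 + 2 \cdot 63^{2}\right) = 440 \left(1 + 2 \cdot 3969\right) = 440 \left(1 + 7938\right) = 440 \cdot 7939 = 3493160$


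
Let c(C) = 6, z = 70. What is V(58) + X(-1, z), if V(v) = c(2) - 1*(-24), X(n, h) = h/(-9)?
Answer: 200/9 ≈ 22.222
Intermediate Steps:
X(n, h) = -h/9 (X(n, h) = h*(-⅑) = -h/9)
V(v) = 30 (V(v) = 6 - 1*(-24) = 6 + 24 = 30)
V(58) + X(-1, z) = 30 - ⅑*70 = 30 - 70/9 = 200/9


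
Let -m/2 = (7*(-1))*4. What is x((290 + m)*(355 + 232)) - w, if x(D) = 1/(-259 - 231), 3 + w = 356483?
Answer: -174675201/490 ≈ -3.5648e+5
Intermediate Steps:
m = 56 (m = -2*7*(-1)*4 = -(-14)*4 = -2*(-28) = 56)
w = 356480 (w = -3 + 356483 = 356480)
x(D) = -1/490 (x(D) = 1/(-490) = -1/490)
x((290 + m)*(355 + 232)) - w = -1/490 - 1*356480 = -1/490 - 356480 = -174675201/490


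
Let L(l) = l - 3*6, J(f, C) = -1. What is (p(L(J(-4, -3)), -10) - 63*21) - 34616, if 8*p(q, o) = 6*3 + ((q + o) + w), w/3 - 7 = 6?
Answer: -71871/2 ≈ -35936.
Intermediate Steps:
w = 39 (w = 21 + 3*6 = 21 + 18 = 39)
L(l) = -18 + l (L(l) = l - 18 = -18 + l)
p(q, o) = 57/8 + o/8 + q/8 (p(q, o) = (6*3 + ((q + o) + 39))/8 = (18 + ((o + q) + 39))/8 = (18 + (39 + o + q))/8 = (57 + o + q)/8 = 57/8 + o/8 + q/8)
(p(L(J(-4, -3)), -10) - 63*21) - 34616 = ((57/8 + (1/8)*(-10) + (-18 - 1)/8) - 63*21) - 34616 = ((57/8 - 5/4 + (1/8)*(-19)) - 1323) - 34616 = ((57/8 - 5/4 - 19/8) - 1323) - 34616 = (7/2 - 1323) - 34616 = -2639/2 - 34616 = -71871/2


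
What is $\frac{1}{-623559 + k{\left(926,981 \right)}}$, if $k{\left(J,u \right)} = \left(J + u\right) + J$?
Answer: $- \frac{1}{620726} \approx -1.611 \cdot 10^{-6}$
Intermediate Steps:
$k{\left(J,u \right)} = u + 2 J$
$\frac{1}{-623559 + k{\left(926,981 \right)}} = \frac{1}{-623559 + \left(981 + 2 \cdot 926\right)} = \frac{1}{-623559 + \left(981 + 1852\right)} = \frac{1}{-623559 + 2833} = \frac{1}{-620726} = - \frac{1}{620726}$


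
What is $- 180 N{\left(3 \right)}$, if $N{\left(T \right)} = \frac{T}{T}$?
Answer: $-180$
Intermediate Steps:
$N{\left(T \right)} = 1$
$- 180 N{\left(3 \right)} = \left(-180\right) 1 = -180$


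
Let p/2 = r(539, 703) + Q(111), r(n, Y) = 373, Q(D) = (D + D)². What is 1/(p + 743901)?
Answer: 1/843215 ≈ 1.1859e-6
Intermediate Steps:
Q(D) = 4*D² (Q(D) = (2*D)² = 4*D²)
p = 99314 (p = 2*(373 + 4*111²) = 2*(373 + 4*12321) = 2*(373 + 49284) = 2*49657 = 99314)
1/(p + 743901) = 1/(99314 + 743901) = 1/843215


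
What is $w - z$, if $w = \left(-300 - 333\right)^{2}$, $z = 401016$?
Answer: $-327$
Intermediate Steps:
$w = 400689$ ($w = \left(-633\right)^{2} = 400689$)
$w - z = 400689 - 401016 = -327$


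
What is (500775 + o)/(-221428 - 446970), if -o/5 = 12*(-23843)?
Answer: -1931355/668398 ≈ -2.8895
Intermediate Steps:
o = 1430580 (o = -60*(-23843) = -5*(-286116) = 1430580)
(500775 + o)/(-221428 - 446970) = (500775 + 1430580)/(-221428 - 446970) = 1931355/(-668398) = 1931355*(-1/668398) = -1931355/668398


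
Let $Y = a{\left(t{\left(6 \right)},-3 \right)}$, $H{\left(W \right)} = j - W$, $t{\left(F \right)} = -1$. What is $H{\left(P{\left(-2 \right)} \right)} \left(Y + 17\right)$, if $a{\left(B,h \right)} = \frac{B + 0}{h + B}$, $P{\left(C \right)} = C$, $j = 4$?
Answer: $\frac{207}{2} \approx 103.5$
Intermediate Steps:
$H{\left(W \right)} = 4 - W$
$a{\left(B,h \right)} = \frac{B}{B + h}$
$Y = \frac{1}{4}$ ($Y = - \frac{1}{-1 - 3} = - \frac{1}{-4} = \left(-1\right) \left(- \frac{1}{4}\right) = \frac{1}{4} \approx 0.25$)
$H{\left(P{\left(-2 \right)} \right)} \left(Y + 17\right) = \left(4 - -2\right) \left(\frac{1}{4} + 17\right) = \left(4 + 2\right) \frac{69}{4} = 6 \cdot \frac{69}{4} = \frac{207}{2}$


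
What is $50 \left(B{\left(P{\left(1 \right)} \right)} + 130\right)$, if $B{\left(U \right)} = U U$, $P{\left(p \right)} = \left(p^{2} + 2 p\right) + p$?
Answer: $7300$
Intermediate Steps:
$P{\left(p \right)} = p^{2} + 3 p$
$B{\left(U \right)} = U^{2}$
$50 \left(B{\left(P{\left(1 \right)} \right)} + 130\right) = 50 \left(\left(1 \left(3 + 1\right)\right)^{2} + 130\right) = 50 \left(\left(1 \cdot 4\right)^{2} + 130\right) = 50 \left(4^{2} + 130\right) = 50 \left(16 + 130\right) = 50 \cdot 146 = 7300$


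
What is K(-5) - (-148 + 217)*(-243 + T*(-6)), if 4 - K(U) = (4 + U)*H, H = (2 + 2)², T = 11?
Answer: 21341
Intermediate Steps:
H = 16 (H = 4² = 16)
K(U) = -60 - 16*U (K(U) = 4 - (4 + U)*16 = 4 - (64 + 16*U) = 4 + (-64 - 16*U) = -60 - 16*U)
K(-5) - (-148 + 217)*(-243 + T*(-6)) = (-60 - 16*(-5)) - (-148 + 217)*(-243 + 11*(-6)) = (-60 + 80) - 69*(-243 - 66) = 20 - 69*(-309) = 20 - 1*(-21321) = 20 + 21321 = 21341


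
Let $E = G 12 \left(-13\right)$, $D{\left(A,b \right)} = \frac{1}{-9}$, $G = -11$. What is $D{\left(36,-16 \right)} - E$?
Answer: $- \frac{15445}{9} \approx -1716.1$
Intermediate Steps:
$D{\left(A,b \right)} = - \frac{1}{9}$
$E = 1716$ ($E = \left(-11\right) 12 \left(-13\right) = \left(-132\right) \left(-13\right) = 1716$)
$D{\left(36,-16 \right)} - E = - \frac{1}{9} - 1716 = - \frac{15445}{9}$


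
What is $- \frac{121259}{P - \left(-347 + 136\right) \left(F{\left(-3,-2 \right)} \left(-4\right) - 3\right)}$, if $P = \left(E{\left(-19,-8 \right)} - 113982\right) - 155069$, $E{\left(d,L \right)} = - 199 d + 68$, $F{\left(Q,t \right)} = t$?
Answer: $\frac{121259}{264147} \approx 0.45906$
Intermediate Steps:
$E{\left(d,L \right)} = 68 - 199 d$
$P = -265202$ ($P = \left(\left(68 - -3781\right) - 113982\right) - 155069 = \left(\left(68 + 3781\right) - 113982\right) - 155069 = \left(3849 - 113982\right) - 155069 = -110133 - 155069 = -265202$)
$- \frac{121259}{P - \left(-347 + 136\right) \left(F{\left(-3,-2 \right)} \left(-4\right) - 3\right)} = - \frac{121259}{-265202 - \left(-347 + 136\right) \left(\left(-2\right) \left(-4\right) - 3\right)} = - \frac{121259}{-265202 - - 211 \left(8 - 3\right)} = - \frac{121259}{-265202 - \left(-211\right) 5} = - \frac{121259}{-265202 - -1055} = - \frac{121259}{-265202 + 1055} = - \frac{121259}{-264147} = \left(-121259\right) \left(- \frac{1}{264147}\right) = \frac{121259}{264147}$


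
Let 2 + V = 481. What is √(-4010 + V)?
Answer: I*√3531 ≈ 59.422*I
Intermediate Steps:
V = 479 (V = -2 + 481 = 479)
√(-4010 + V) = √(-4010 + 479) = √(-3531) = I*√3531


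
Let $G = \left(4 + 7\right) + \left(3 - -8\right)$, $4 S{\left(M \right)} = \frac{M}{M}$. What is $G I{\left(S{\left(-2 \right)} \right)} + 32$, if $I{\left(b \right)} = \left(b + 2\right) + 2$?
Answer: $\frac{251}{2} \approx 125.5$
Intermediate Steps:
$S{\left(M \right)} = \frac{1}{4}$ ($S{\left(M \right)} = \frac{M \frac{1}{M}}{4} = \frac{1}{4} \cdot 1 = \frac{1}{4}$)
$I{\left(b \right)} = 4 + b$ ($I{\left(b \right)} = \left(2 + b\right) + 2 = 4 + b$)
$G = 22$ ($G = 11 + \left(3 + 8\right) = 11 + 11 = 22$)
$G I{\left(S{\left(-2 \right)} \right)} + 32 = 22 \left(4 + \frac{1}{4}\right) + 32 = 22 \cdot \frac{17}{4} + 32 = \frac{187}{2} + 32 = \frac{251}{2}$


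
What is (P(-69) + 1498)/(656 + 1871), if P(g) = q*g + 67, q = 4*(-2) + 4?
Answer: 263/361 ≈ 0.72853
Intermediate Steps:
q = -4 (q = -8 + 4 = -4)
P(g) = 67 - 4*g (P(g) = -4*g + 67 = 67 - 4*g)
(P(-69) + 1498)/(656 + 1871) = ((67 - 4*(-69)) + 1498)/(656 + 1871) = ((67 + 276) + 1498)/2527 = (343 + 1498)*(1/2527) = 1841*(1/2527) = 263/361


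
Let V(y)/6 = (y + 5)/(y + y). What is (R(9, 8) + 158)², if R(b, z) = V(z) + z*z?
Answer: 3294225/64 ≈ 51472.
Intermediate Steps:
V(y) = 3*(5 + y)/y (V(y) = 6*((y + 5)/(y + y)) = 6*((5 + y)/((2*y))) = 6*((5 + y)*(1/(2*y))) = 6*((5 + y)/(2*y)) = 3*(5 + y)/y)
R(b, z) = 3 + z² + 15/z (R(b, z) = (3 + 15/z) + z*z = (3 + 15/z) + z² = 3 + z² + 15/z)
(R(9, 8) + 158)² = ((3 + 8² + 15/8) + 158)² = ((3 + 64 + 15*(⅛)) + 158)² = ((3 + 64 + 15/8) + 158)² = (551/8 + 158)² = (1815/8)² = 3294225/64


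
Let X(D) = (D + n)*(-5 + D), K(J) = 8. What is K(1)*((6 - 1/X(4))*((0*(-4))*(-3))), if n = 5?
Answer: 0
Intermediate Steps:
X(D) = (-5 + D)*(5 + D) (X(D) = (D + 5)*(-5 + D) = (5 + D)*(-5 + D) = (-5 + D)*(5 + D))
K(1)*((6 - 1/X(4))*((0*(-4))*(-3))) = 8*((6 - 1/(-25 + 4²))*((0*(-4))*(-3))) = 8*((6 - 1/(-25 + 16))*(0*(-3))) = 8*((6 - 1/(-9))*0) = 8*((6 - 1*(-⅑))*0) = 8*((6 + ⅑)*0) = 8*((55/9)*0) = 8*0 = 0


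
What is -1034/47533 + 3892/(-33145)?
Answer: -31324338/225068755 ≈ -0.13918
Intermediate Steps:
-1034/47533 + 3892/(-33145) = -1034*1/47533 + 3892*(-1/33145) = -1034/47533 - 556/4735 = -31324338/225068755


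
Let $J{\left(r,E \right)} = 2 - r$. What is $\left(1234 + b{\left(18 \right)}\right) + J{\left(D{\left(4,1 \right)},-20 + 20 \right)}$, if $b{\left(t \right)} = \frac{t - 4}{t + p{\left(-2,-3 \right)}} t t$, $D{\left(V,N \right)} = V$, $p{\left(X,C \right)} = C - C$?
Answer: $1484$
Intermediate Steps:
$p{\left(X,C \right)} = 0$
$b{\left(t \right)} = t \left(-4 + t\right)$ ($b{\left(t \right)} = \frac{t - 4}{t + 0} t t = \frac{-4 + t}{t} t t = \left(-4 + t\right) t = t \left(-4 + t\right)$)
$\left(1234 + b{\left(18 \right)}\right) + J{\left(D{\left(4,1 \right)},-20 + 20 \right)} = \left(1234 + 18 \left(-4 + 18\right)\right) + \left(2 - 4\right) = \left(1234 + 18 \cdot 14\right) + \left(2 - 4\right) = \left(1234 + 252\right) - 2 = 1486 - 2 = 1484$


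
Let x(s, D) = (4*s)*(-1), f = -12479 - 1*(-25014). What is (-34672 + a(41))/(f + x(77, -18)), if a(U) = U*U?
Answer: -32991/12227 ≈ -2.6982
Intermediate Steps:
f = 12535 (f = -12479 + 25014 = 12535)
x(s, D) = -4*s
a(U) = U²
(-34672 + a(41))/(f + x(77, -18)) = (-34672 + 41²)/(12535 - 4*77) = (-34672 + 1681)/(12535 - 308) = -32991/12227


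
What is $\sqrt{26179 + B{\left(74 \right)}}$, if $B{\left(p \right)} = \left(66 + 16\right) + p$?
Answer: $\sqrt{26335} \approx 162.28$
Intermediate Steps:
$B{\left(p \right)} = 82 + p$
$\sqrt{26179 + B{\left(74 \right)}} = \sqrt{26179 + \left(82 + 74\right)} = \sqrt{26179 + 156} = \sqrt{26335}$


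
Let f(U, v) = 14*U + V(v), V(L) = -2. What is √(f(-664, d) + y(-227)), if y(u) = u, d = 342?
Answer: 5*I*√381 ≈ 97.596*I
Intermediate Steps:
f(U, v) = -2 + 14*U (f(U, v) = 14*U - 2 = -2 + 14*U)
√(f(-664, d) + y(-227)) = √((-2 + 14*(-664)) - 227) = √((-2 - 9296) - 227) = √(-9298 - 227) = √(-9525) = 5*I*√381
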